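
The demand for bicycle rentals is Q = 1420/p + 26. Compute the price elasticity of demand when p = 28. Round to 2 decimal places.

-0.66

At p = 28, Q = 76.7143.
dQ/dp = −1420/p² = −1.8112.
Point elasticity E = (dQ/dp)·(p/Q) = -1.8112 × 28/76.7143 ≈ -0.66.
|E| < 1, so demand is inelastic at this price.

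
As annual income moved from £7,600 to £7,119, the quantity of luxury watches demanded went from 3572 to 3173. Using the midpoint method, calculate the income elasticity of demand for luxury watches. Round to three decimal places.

1.810

%ΔQ = (3173 − 3572)/[(3572+3173)/2] = -399/3372.5 ≈ -0.1183.
%ΔY = (7,119 − 7,600)/[(7,600+7,119)/2] = -481/7359.5 ≈ -0.0654.
E_I = %ΔQ/%ΔY ≈ 1.810.
E_I > 1: normal good (luxury).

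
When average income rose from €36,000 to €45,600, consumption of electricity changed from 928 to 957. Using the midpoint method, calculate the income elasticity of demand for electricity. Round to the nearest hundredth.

%ΔQ = (957 − 928)/[(928+957)/2] = 29/942.5 ≈ 0.0308.
%ΔM = (45,600 − 36,000)/[(36,000+45,600)/2] = 9600/40800 ≈ 0.2353.
E_I = %ΔQ/%ΔM ≈ 0.13.
E_I ∈ (0,1): normal good (necessity).

0.13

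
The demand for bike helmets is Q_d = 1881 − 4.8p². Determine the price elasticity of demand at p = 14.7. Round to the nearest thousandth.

-2.459

At p = 14.7, Q_d = 843.768.
dQ_d/dp = −2·4.8·p = −141.12.
Point elasticity E = (dQ_d/dp)·(p/Q_d) = -141.12 × 14.7/843.768 ≈ -2.459.
|E| > 1, so demand is elastic at this price.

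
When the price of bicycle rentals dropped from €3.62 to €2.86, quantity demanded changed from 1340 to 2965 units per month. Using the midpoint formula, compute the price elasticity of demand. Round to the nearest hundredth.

-3.22

%ΔQ = (2965 − 1340)/[(1340 + 2965)/2] = 1625/2152.5 ≈ 0.7549.
%ΔP = (2.86 − 3.62)/[(3.62 + 2.86)/2] = -0.76/3.24 ≈ -0.2346.
Arc elasticity E = %ΔQ/%ΔP ≈ 0.7549/-0.2346 ≈ -3.22.
|E| > 1: demand is elastic over this range.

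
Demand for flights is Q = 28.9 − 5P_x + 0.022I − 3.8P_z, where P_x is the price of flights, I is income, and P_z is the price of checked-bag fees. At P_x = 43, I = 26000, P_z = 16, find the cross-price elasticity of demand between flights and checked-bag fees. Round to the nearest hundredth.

-0.19

First evaluate Q: 28.9 − 5(43) + 0.022(26000) − 3.8(16) = 28.9 − 215 + 572 − 60.8 = 325.1.
∂Q/∂P_z = −3.8, so E_xy = -3.8·(16/325.1) ≈ -0.19.
E_xy < 0: the goods are complements.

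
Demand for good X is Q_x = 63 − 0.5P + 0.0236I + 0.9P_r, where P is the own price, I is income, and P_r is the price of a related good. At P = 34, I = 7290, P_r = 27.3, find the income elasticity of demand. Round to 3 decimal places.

0.709

Evaluating quantity at (P, I, P_r) gives Q_x = 63 − 0.5(34) + 0.0236(7290) + 0.9(27.3) = 63 − 17 + 172.044 + 24.57 = 242.614.
∂Q_x/∂I = +0.0236, so E_I = 0.0236·(7290/242.614) ≈ 0.709.
E_I ∈ (0,1): normal good (necessity).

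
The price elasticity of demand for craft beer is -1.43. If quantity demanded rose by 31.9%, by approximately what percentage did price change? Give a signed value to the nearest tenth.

-22.3

%ΔQ ≈ E × %ΔP ⇒ %ΔP = %ΔQ / E = (31.9%)/(-1.43) ≈ -22.3%.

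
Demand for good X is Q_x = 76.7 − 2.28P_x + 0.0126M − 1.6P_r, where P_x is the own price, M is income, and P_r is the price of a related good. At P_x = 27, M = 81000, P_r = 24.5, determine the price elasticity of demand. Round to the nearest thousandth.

Substituting, Q_x = 76.7 − 2.28(27) + 0.0126(81000) − 1.6(24.5) = 76.7 − 61.56 + 1020.6 − 39.2 = 996.54.
∂Q_x/∂P_x = −2.28, so E_p = (−2.28)·(27/996.54) ≈ -0.062.
|E_p| < 1: demand is inelastic.

-0.062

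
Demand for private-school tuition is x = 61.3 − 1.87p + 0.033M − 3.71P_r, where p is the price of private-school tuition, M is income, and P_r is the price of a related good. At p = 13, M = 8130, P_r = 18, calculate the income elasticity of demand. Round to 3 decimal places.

Substituting, x = 61.3 − 1.87(13) + 0.033(8130) − 3.71(18) = 61.3 − 24.31 + 268.29 − 66.78 = 238.5.
∂x/∂M = +0.033, so E_I = 0.033·(8130/238.5) ≈ 1.125.
E_I > 1: normal good (luxury).

1.125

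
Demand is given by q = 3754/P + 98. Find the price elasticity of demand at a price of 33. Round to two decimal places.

At P = 33, q = 211.7576.
dq/dP = −3754/P² = −3.4472.
Point elasticity E = (dq/dP)·(P/q) = -3.4472 × 33/211.7576 ≈ -0.54.
|E| < 1, so demand is inelastic at this price.

-0.54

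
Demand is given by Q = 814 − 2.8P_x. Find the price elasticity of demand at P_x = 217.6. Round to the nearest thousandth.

-2.976

At P_x = 217.6, Q = 204.72.
dQ/dP_x = −2.8.
Point elasticity E = (dQ/dP_x)·(P_x/Q) = -2.8 × 217.6/204.72 ≈ -2.976.
|E| > 1, so demand is elastic at this price.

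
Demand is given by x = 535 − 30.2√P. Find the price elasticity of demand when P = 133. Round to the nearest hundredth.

At P = 133, x = 186.7166.
dx/dP = −30.2/(2√P) = −30.2/(2·11.5326).
Point elasticity E = (dx/dP)·(P/x) = -1.3093 × 133/186.7166 ≈ -0.93.
|E| < 1, so demand is inelastic at this price.

-0.93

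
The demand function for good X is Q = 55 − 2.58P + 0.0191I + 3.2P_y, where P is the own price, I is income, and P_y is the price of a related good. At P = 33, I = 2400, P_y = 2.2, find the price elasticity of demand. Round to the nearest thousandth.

-3.744

Evaluating quantity at (P, I, P_y) gives Q = 55 − 2.58(33) + 0.0191(2400) + 3.2(2.2) = 55 − 85.14 + 45.84 + 7.04 = 22.74.
∂Q/∂P = −2.58, so E_p = (−2.58)·(33/22.74) ≈ -3.744.
|E_p| > 1: demand is elastic.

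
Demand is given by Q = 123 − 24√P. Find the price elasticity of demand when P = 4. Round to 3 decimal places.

At P = 4, Q = 75.
dQ/dP = −24/(2√P) = −24/(2·2).
Point elasticity E = (dQ/dP)·(P/Q) = -6 × 4/75 ≈ -0.320.
|E| < 1, so demand is inelastic at this price.

-0.320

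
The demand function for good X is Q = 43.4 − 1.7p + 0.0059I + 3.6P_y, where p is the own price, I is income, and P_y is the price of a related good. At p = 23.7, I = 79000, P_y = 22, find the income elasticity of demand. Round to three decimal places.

0.850

Q = 43.4 − 1.7(23.7) + 0.0059(79000) + 3.6(22) = 43.4 − 40.29 + 466.1 + 79.2 = 548.41.
∂Q/∂I = +0.0059, so E_I = 0.0059·(79000/548.41) ≈ 0.850.
E_I ∈ (0,1): normal good (necessity).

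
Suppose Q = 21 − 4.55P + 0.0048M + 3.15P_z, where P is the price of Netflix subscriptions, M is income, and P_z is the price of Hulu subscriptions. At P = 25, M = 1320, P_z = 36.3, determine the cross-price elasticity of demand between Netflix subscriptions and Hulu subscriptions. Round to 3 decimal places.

Substituting, Q = 21 − 4.55(25) + 0.0048(1320) + 3.15(36.3) = 21 − 113.75 + 6.336 + 114.345 = 27.931.
∂Q/∂P_z = +3.15, so E_xy = 3.15·(36.3/27.931) ≈ 4.094.
E_xy > 0: the goods are substitutes.

4.094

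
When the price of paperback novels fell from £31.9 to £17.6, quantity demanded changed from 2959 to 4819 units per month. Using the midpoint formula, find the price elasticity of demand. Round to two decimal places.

-0.83

%Δq = (4819 − 2959)/[(2959 + 4819)/2] = 1860/3889 ≈ 0.4783.
%Δp = (17.6 − 31.9)/[(31.9 + 17.6)/2] = -14.3/24.75 ≈ -0.5778.
Arc elasticity E = %Δq/%Δp ≈ 0.4783/-0.5778 ≈ -0.83.
|E| < 1: demand is inelastic over this range.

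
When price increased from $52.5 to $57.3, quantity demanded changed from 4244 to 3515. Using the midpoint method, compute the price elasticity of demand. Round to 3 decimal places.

%Δq = (3515 − 4244)/[(4244 + 3515)/2] = -729/3879.5 ≈ -0.1879.
%Δp = (57.3 − 52.5)/[(52.5 + 57.3)/2] = 4.8/54.9 ≈ 0.0874.
Arc elasticity E = %Δq/%Δp ≈ -0.1879/0.0874 ≈ -2.149.
|E| > 1: demand is elastic over this range.

-2.149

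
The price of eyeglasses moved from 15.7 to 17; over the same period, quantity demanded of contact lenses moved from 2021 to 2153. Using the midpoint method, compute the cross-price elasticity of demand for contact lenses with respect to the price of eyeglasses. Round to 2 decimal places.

%ΔQ_x = (2153 − 2021)/[(2021+2153)/2] = 132/2087 ≈ 0.0632.
%ΔP_y = (17 − 15.7)/[(15.7+17)/2] ≈ 0.0795.
E_xy = 0.0632/0.0795 ≈ 0.80.
E_xy > 0, so contact lenses and eyeglasses are substitutes.

0.80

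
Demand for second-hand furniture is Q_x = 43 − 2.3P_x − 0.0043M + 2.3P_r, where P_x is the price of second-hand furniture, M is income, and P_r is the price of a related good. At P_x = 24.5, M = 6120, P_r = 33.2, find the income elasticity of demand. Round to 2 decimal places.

Q_x = 43 − 2.3(24.5) − 0.0043(6120) + 2.3(33.2) = 43 − 56.35 − 26.316 + 76.36 = 36.694.
∂Q_x/∂M = −0.0043, so E_I = -0.0043·(6120/36.694) ≈ -0.72.
E_I < 0: inferior good.

-0.72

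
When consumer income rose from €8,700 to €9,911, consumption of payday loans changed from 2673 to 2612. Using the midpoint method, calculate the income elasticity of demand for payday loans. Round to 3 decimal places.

-0.177

%ΔQ = (2612 − 2673)/[(2673+2612)/2] = -61/2642.5 ≈ -0.0231.
%ΔY = (9,911 − 8,700)/[(8,700+9,911)/2] = 1211/9305.5 ≈ 0.1301.
E_I = %ΔQ/%ΔY ≈ -0.177.
E_I < 0: inferior good.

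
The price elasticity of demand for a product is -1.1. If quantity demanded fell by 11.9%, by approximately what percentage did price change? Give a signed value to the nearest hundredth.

10.82

%ΔQ ≈ E × %ΔP ⇒ %ΔP = %ΔQ / E = (-11.9%)/(-1.1) ≈ 10.82%.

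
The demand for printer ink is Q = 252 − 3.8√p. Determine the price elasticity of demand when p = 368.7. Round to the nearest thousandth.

At p = 368.7, Q = 179.0341.
dQ/dp = −3.8/(2√p) = −3.8/(2·19.2016).
Point elasticity E = (dQ/dp)·(p/Q) = -0.099 × 368.7/179.0341 ≈ -0.204.
|E| < 1, so demand is inelastic at this price.

-0.204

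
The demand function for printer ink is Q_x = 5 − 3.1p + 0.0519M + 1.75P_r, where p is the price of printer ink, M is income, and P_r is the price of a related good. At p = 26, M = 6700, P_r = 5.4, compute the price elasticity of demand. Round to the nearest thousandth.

Evaluating quantity at (p, M, P_r) gives Q_x = 5 − 3.1(26) + 0.0519(6700) + 1.75(5.4) = 5 − 80.6 + 347.73 + 9.45 = 281.58.
∂Q_x/∂p = −3.1, so E_p = (−3.1)·(26/281.58) ≈ -0.286.
|E_p| < 1: demand is inelastic.

-0.286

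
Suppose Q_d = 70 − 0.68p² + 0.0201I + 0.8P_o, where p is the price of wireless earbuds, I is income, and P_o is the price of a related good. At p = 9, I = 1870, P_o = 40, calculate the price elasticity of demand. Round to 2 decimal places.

-1.30

Evaluating quantity at (p, I, P_o) gives Q_d = 70 − 0.68(9)² + 0.0201(1870) + 0.8(40) = 70 − 55.08 + 37.587 + 32 = 84.507.
∂Q_d/∂p = −2·0.68·p = -12.24, so E_p = -12.24·(9/84.507) ≈ -1.30.
|E_p| > 1: demand is elastic.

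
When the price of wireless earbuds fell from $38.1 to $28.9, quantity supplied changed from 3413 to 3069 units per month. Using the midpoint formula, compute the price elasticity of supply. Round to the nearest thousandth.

%ΔQ = (3069 − 3413)/[(3413 + 3069)/2] = -344/3241 ≈ -0.1061.
%Δp = (28.9 − 38.1)/[(38.1 + 28.9)/2] = -9.2/33.5 ≈ -0.2746.
Arc elasticity E = %ΔQ/%Δp ≈ -0.1061/-0.2746 ≈ 0.386.
|E| < 1: supply is inelastic over this range.

0.386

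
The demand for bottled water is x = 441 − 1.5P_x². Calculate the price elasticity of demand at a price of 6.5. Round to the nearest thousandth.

-0.336

At P_x = 6.5, x = 377.625.
dx/dP_x = −2·1.5·P_x = −19.5.
Point elasticity E = (dx/dP_x)·(P_x/x) = -19.5 × 6.5/377.625 ≈ -0.336.
|E| < 1, so demand is inelastic at this price.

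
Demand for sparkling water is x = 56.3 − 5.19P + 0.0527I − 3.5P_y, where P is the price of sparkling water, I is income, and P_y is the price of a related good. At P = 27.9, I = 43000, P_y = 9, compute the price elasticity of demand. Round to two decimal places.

-0.07

Substituting, x = 56.3 − 5.19(27.9) + 0.0527(43000) − 3.5(9) = 56.3 − 144.801 + 2266.1 − 31.5 = 2146.099.
∂x/∂P = −5.19, so E_p = (−5.19)·(27.9/2146.099) ≈ -0.07.
|E_p| < 1: demand is inelastic.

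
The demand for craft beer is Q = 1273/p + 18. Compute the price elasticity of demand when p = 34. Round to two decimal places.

-0.68

At p = 34, Q = 55.4412.
dQ/dp = −1273/p² = −1.1012.
Point elasticity E = (dQ/dp)·(p/Q) = -1.1012 × 34/55.4412 ≈ -0.68.
|E| < 1, so demand is inelastic at this price.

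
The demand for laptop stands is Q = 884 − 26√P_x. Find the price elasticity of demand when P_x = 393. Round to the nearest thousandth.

-0.699

At P_x = 393, Q = 368.5701.
dQ/dP_x = −26/(2√P_x) = −26/(2·19.8242).
Point elasticity E = (dQ/dP_x)·(P_x/Q) = -0.6558 × 393/368.5701 ≈ -0.699.
|E| < 1, so demand is inelastic at this price.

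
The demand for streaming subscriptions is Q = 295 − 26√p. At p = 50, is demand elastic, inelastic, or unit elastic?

inelastic

At p = 50, Q = 111.1522.
dQ/dp = −26/(2√p) = −26/(2·7.0711).
Point elasticity E = (dQ/dp)·(p/Q) = -1.8385 × 50/111.1522 ≈ -0.827.
|E| ≈ 0.827 < 1, so demand is inelastic.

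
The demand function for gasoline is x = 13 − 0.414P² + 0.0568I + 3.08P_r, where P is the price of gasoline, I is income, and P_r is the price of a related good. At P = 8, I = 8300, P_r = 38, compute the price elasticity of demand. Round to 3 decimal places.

Evaluating quantity at (P, I, P_r) gives x = 13 − 0.414(8)² + 0.0568(8300) + 3.08(38) = 13 − 26.496 + 471.44 + 117.04 = 574.984.
∂x/∂P = −2·0.414·P = -6.624, so E_p = -6.624·(8/574.984) ≈ -0.092.
|E_p| < 1: demand is inelastic.

-0.092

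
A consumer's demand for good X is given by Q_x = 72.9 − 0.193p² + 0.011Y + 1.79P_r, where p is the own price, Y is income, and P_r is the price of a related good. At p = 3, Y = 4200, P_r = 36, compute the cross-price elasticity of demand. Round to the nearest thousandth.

0.354

At the given point, Q_x = 72.9 − 0.193(3)² + 0.011(4200) + 1.79(36) = 72.9 − 1.737 + 46.2 + 64.44 = 181.803.
∂Q_x/∂P_r = +1.79, so E_xy = 1.79·(36/181.803) ≈ 0.354.
E_xy > 0: the goods are substitutes.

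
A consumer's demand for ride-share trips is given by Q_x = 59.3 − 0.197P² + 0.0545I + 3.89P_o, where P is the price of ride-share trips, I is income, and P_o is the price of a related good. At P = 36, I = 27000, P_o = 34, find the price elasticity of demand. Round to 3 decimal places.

-0.363

Substituting, Q_x = 59.3 − 0.197(36)² + 0.0545(27000) + 3.89(34) = 59.3 − 255.312 + 1471.5 + 132.26 = 1407.748.
∂Q_x/∂P = −2·0.197·P = -14.184, so E_p = -14.184·(36/1407.748) ≈ -0.363.
|E_p| < 1: demand is inelastic.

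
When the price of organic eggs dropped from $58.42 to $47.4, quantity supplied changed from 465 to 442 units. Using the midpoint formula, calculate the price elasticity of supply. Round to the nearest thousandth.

0.244

%ΔQ = (442 − 465)/[(465 + 442)/2] = -23/453.5 ≈ -0.0507.
%ΔP = (47.4 − 58.42)/[(58.42 + 47.4)/2] = -11.02/52.91 ≈ -0.2083.
Arc elasticity E = %ΔQ/%ΔP ≈ -0.0507/-0.2083 ≈ 0.244.
|E| < 1: supply is inelastic over this range.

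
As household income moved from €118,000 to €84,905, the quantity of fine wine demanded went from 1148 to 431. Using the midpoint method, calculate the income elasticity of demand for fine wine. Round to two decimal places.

%ΔQ = (431 − 1148)/[(1148+431)/2] = -717/789.5 ≈ -0.9082.
%ΔY = (84,905 − 118,000)/[(118,000+84,905)/2] = -33095/101452.5 ≈ -0.3262.
E_I = %ΔQ/%ΔY ≈ 2.78.
E_I > 1: normal good (luxury).

2.78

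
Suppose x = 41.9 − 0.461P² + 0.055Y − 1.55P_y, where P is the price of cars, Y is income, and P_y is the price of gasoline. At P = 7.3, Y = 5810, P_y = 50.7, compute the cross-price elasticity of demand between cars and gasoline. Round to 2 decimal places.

-0.30

At the given point, x = 41.9 − 0.461(7.3)² + 0.055(5810) − 1.55(50.7) = 41.9 − 24.5667 + 319.55 − 78.585 = 258.2983.
∂x/∂P_y = −1.55, so E_xy = -1.55·(50.7/258.2983) ≈ -0.30.
E_xy < 0: the goods are complements.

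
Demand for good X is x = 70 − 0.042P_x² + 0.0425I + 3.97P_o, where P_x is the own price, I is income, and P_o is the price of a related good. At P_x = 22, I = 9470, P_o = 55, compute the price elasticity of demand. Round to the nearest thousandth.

-0.061

Evaluating quantity at (P_x, I, P_o) gives x = 70 − 0.042(22)² + 0.0425(9470) + 3.97(55) = 70 − 20.328 + 402.475 + 218.35 = 670.497.
∂x/∂P_x = −2·0.042·P_x = -1.848, so E_p = -1.848·(22/670.497) ≈ -0.061.
|E_p| < 1: demand is inelastic.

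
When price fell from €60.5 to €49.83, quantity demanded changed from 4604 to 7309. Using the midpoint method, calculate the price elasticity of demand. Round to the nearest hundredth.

-2.35

%ΔQ = (7309 − 4604)/[(4604 + 7309)/2] = 2705/5956.5 ≈ 0.4541.
%Δp = (49.83 − 60.5)/[(60.5 + 49.83)/2] = -10.67/55.165 ≈ -0.1934.
Arc elasticity E = %ΔQ/%Δp ≈ 0.4541/-0.1934 ≈ -2.35.
|E| > 1: demand is elastic over this range.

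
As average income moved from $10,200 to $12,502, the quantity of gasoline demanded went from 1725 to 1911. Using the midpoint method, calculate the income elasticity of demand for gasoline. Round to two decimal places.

%ΔQ = (1911 − 1725)/[(1725+1911)/2] = 186/1818 ≈ 0.1023.
%ΔI = (12,502 − 10,200)/[(10,200+12,502)/2] = 2302/11351 ≈ 0.2028.
E_I = %ΔQ/%ΔI ≈ 0.50.
E_I ∈ (0,1): normal good (necessity).

0.50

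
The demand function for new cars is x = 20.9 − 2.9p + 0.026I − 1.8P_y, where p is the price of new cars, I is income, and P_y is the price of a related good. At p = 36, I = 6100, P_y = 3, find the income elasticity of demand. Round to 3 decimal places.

2.275

Substituting, x = 20.9 − 2.9(36) + 0.026(6100) − 1.8(3) = 20.9 − 104.4 + 158.6 − 5.4 = 69.7.
∂x/∂I = +0.026, so E_I = 0.026·(6100/69.7) ≈ 2.275.
E_I > 1: normal good (luxury).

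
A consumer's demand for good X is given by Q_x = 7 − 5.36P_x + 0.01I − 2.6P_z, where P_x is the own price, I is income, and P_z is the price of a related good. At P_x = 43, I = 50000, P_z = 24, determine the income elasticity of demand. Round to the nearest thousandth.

First evaluate Q_x: 7 − 5.36(43) + 0.01(50000) − 2.6(24) = 7 − 230.48 + 500 − 62.4 = 214.12.
∂Q_x/∂I = +0.01, so E_I = 0.01·(50000/214.12) ≈ 2.335.
E_I > 1: normal good (luxury).

2.335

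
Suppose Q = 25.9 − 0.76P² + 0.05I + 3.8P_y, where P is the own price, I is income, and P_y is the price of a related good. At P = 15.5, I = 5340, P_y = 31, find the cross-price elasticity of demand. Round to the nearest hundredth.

Substituting, Q = 25.9 − 0.76(15.5)² + 0.05(5340) + 3.8(31) = 25.9 − 182.59 + 267 + 117.8 = 228.11.
∂Q/∂P_y = +3.8, so E_xy = 3.8·(31/228.11) ≈ 0.52.
E_xy > 0: the goods are substitutes.

0.52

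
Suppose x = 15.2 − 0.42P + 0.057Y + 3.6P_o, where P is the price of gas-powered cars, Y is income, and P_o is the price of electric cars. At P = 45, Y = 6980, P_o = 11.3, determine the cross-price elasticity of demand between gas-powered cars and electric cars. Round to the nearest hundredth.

Evaluating quantity at (P, Y, P_o) gives x = 15.2 − 0.42(45) + 0.057(6980) + 3.6(11.3) = 15.2 − 18.9 + 397.86 + 40.68 = 434.84.
∂x/∂P_o = +3.6, so E_xy = 3.6·(11.3/434.84) ≈ 0.09.
E_xy > 0: the goods are substitutes.

0.09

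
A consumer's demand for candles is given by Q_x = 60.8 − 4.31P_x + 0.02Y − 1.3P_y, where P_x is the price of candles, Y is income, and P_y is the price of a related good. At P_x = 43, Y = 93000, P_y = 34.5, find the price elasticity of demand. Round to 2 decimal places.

First evaluate Q_x: 60.8 − 4.31(43) + 0.02(93000) − 1.3(34.5) = 60.8 − 185.33 + 1860 − 44.85 = 1690.62.
∂Q_x/∂P_x = −4.31, so E_p = (−4.31)·(43/1690.62) ≈ -0.11.
|E_p| < 1: demand is inelastic.

-0.11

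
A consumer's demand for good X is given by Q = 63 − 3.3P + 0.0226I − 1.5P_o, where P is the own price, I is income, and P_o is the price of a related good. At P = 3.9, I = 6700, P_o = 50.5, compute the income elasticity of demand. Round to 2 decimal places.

Substituting, Q = 63 − 3.3(3.9) + 0.0226(6700) − 1.5(50.5) = 63 − 12.87 + 151.42 − 75.75 = 125.8.
∂Q/∂I = +0.0226, so E_I = 0.0226·(6700/125.8) ≈ 1.20.
E_I > 1: normal good (luxury).

1.20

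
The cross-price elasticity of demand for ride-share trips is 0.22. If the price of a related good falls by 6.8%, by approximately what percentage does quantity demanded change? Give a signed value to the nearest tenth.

%ΔQ ≈ E × %ΔP_y = (0.22) × (-6.8%) ≈ -1.5%.

-1.5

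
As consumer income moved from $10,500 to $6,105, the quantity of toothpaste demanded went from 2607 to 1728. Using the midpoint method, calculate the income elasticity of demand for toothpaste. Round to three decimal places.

0.766

%ΔQ = (1728 − 2607)/[(2607+1728)/2] = -879/2167.5 ≈ -0.4055.
%ΔI = (6,105 − 10,500)/[(10,500+6,105)/2] = -4395/8302.5 ≈ -0.5294.
E_I = %ΔQ/%ΔI ≈ 0.766.
E_I ∈ (0,1): normal good (necessity).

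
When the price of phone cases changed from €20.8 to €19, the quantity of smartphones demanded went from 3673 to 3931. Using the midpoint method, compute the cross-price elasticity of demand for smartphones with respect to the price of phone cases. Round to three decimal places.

%ΔQ_x = (3931 − 3673)/[(3673+3931)/2] = 258/3802 ≈ 0.0679.
%ΔP_y = (19 − 20.8)/[(20.8+19)/2] ≈ -0.0905.
E_xy = 0.0679/-0.0905 ≈ -0.750.
E_xy < 0, so smartphones and phone cases are complements.

-0.750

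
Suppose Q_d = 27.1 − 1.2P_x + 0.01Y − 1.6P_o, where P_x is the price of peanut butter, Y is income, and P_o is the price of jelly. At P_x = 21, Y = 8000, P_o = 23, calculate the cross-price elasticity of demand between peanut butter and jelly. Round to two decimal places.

Q_d = 27.1 − 1.2(21) + 0.01(8000) − 1.6(23) = 27.1 − 25.2 + 80 − 36.8 = 45.1.
∂Q_d/∂P_o = −1.6, so E_xy = -1.6·(23/45.1) ≈ -0.82.
E_xy < 0: the goods are complements.

-0.82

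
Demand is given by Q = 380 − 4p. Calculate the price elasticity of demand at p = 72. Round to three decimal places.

At p = 72, Q = 92.
dQ/dp = −4.
Point elasticity E = (dQ/dp)·(p/Q) = -4 × 72/92 ≈ -3.130.
|E| > 1, so demand is elastic at this price.

-3.130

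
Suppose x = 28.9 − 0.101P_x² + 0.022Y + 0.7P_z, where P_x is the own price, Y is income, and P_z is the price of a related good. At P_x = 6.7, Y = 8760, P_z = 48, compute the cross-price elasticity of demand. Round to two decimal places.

Substituting, x = 28.9 − 0.101(6.7)² + 0.022(8760) + 0.7(48) = 28.9 − 4.5339 + 192.72 + 33.6 = 250.6861.
∂x/∂P_z = +0.7, so E_xy = 0.7·(48/250.6861) ≈ 0.13.
E_xy > 0: the goods are substitutes.

0.13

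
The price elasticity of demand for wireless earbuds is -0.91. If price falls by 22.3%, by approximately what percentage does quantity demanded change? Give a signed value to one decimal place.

20.3

%ΔQ ≈ E × %ΔP = (-0.91) × (-22.3%) ≈ 20.3%.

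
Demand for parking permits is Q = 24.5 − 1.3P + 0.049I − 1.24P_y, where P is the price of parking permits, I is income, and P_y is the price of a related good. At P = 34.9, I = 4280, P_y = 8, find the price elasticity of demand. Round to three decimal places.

-0.254

First evaluate Q: 24.5 − 1.3(34.9) + 0.049(4280) − 1.24(8) = 24.5 − 45.37 + 209.72 − 9.92 = 178.93.
∂Q/∂P = −1.3, so E_p = (−1.3)·(34.9/178.93) ≈ -0.254.
|E_p| < 1: demand is inelastic.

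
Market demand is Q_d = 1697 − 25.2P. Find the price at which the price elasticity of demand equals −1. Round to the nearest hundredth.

For linear demand Q_d = a − bP, E = −bP/(a − bP). |E| = 1 ⇒ bP = a − bP ⇒ P = a/(2b).
P = 1697/(2·25.2) ≈ 33.67.

33.67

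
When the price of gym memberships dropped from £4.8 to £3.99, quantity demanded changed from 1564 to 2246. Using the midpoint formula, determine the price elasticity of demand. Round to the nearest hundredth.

%ΔQ = (2246 − 1564)/[(1564 + 2246)/2] = 682/1905 ≈ 0.3580.
%Δp = (3.99 − 4.8)/[(4.8 + 3.99)/2] = -0.81/4.395 ≈ -0.1843.
Arc elasticity E = %ΔQ/%Δp ≈ 0.3580/-0.1843 ≈ -1.94.
|E| > 1: demand is elastic over this range.

-1.94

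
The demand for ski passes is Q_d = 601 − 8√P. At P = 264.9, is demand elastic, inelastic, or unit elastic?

At P = 264.9, Q_d = 470.794.
dQ_d/dP = −8/(2√P) = −8/(2·16.2757).
Point elasticity E = (dQ_d/dP)·(P/Q_d) = -0.2458 × 264.9/470.794 ≈ -0.138.
|E| ≈ 0.138 < 1, so demand is inelastic.

inelastic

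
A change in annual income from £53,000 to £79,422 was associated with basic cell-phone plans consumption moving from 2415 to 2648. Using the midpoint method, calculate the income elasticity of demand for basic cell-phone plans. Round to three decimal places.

%ΔQ = (2648 − 2415)/[(2415+2648)/2] = 233/2531.5 ≈ 0.0920.
%ΔM = (79,422 − 53,000)/[(53,000+79,422)/2] = 26422/66211 ≈ 0.3991.
E_I = %ΔQ/%ΔM ≈ 0.231.
E_I ∈ (0,1): normal good (necessity).

0.231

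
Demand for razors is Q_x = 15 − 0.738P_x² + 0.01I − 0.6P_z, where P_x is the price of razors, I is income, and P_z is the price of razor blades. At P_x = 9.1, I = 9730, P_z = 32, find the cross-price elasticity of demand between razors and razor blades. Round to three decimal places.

At the given point, Q_x = 15 − 0.738(9.1)² + 0.01(9730) − 0.6(32) = 15 − 61.1138 + 97.3 − 19.2 = 31.9862.
∂Q_x/∂P_z = −0.6, so E_xy = -0.6·(32/31.9862) ≈ -0.600.
E_xy < 0: the goods are complements.

-0.600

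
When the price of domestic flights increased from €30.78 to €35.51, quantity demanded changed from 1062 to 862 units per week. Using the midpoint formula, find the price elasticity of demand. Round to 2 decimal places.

-1.46

%ΔQ = (862 − 1062)/[(1062 + 862)/2] = -200/962 ≈ -0.2079.
%Δp = (35.51 − 30.78)/[(30.78 + 35.51)/2] = 4.73/33.145 ≈ 0.1427.
Arc elasticity E = %ΔQ/%Δp ≈ -0.2079/0.1427 ≈ -1.46.
|E| > 1: demand is elastic over this range.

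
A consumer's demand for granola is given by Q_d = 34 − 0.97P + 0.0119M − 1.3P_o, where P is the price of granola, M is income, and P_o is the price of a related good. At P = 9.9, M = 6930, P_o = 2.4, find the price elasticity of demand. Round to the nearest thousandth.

-0.093

First evaluate Q_d: 34 − 0.97(9.9) + 0.0119(6930) − 1.3(2.4) = 34 − 9.603 + 82.467 − 3.12 = 103.744.
∂Q_d/∂P = −0.97, so E_p = (−0.97)·(9.9/103.744) ≈ -0.093.
|E_p| < 1: demand is inelastic.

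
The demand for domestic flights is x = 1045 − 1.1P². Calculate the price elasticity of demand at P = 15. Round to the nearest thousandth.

At P = 15, x = 797.5.
dx/dP = −2·1.1·P = −33.
Point elasticity E = (dx/dP)·(P/x) = -33 × 15/797.5 ≈ -0.621.
|E| < 1, so demand is inelastic at this price.

-0.621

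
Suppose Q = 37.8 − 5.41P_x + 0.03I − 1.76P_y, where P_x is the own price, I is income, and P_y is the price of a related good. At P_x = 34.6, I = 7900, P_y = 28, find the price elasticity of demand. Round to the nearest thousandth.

First evaluate Q: 37.8 − 5.41(34.6) + 0.03(7900) − 1.76(28) = 37.8 − 187.186 + 237 − 49.28 = 38.334.
∂Q/∂P_x = −5.41, so E_p = (−5.41)·(34.6/38.334) ≈ -4.883.
|E_p| > 1: demand is elastic.

-4.883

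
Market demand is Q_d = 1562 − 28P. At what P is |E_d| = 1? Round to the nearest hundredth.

For linear demand Q_d = a − bP, E = −bP/(a − bP). |E| = 1 ⇒ bP = a − bP ⇒ P = a/(2b).
P = 1562/(2·28) ≈ 27.89.

27.89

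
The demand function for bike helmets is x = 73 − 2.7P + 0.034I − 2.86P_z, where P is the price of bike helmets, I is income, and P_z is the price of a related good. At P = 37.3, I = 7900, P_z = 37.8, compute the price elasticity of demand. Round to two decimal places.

-0.76

At the given point, x = 73 − 2.7(37.3) + 0.034(7900) − 2.86(37.8) = 73 − 100.71 + 268.6 − 108.108 = 132.782.
∂x/∂P = −2.7, so E_p = (−2.7)·(37.3/132.782) ≈ -0.76.
|E_p| < 1: demand is inelastic.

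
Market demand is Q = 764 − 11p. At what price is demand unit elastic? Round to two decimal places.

34.73

For linear demand Q = a − bp, E = −bp/(a − bp). |E| = 1 ⇒ bp = a − bp ⇒ p = a/(2b).
p = 764/(2·11) ≈ 34.73.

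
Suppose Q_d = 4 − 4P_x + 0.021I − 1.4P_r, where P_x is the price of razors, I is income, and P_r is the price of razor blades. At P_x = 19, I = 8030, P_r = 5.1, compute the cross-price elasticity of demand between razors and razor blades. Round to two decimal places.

-0.08

Substituting, Q_d = 4 − 4(19) + 0.021(8030) − 1.4(5.1) = 4 − 76 + 168.63 − 7.14 = 89.49.
∂Q_d/∂P_r = −1.4, so E_xy = -1.4·(5.1/89.49) ≈ -0.08.
E_xy < 0: the goods are complements.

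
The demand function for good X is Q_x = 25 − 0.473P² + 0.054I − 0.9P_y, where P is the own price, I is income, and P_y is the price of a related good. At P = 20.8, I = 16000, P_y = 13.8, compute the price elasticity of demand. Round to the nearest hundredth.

At the given point, Q_x = 25 − 0.473(20.8)² + 0.054(16000) − 0.9(13.8) = 25 − 204.6387 + 864 − 12.42 = 671.9413.
∂Q_x/∂P = −2·0.473·P = -19.6768, so E_p = -19.6768·(20.8/671.9413) ≈ -0.61.
|E_p| < 1: demand is inelastic.

-0.61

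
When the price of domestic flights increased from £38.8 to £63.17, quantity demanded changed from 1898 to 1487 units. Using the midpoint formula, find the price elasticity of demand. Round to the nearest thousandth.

%ΔQ = (1487 − 1898)/[(1898 + 1487)/2] = -411/1692.5 ≈ -0.2428.
%Δp = (63.17 − 38.8)/[(38.8 + 63.17)/2] = 24.37/50.985 ≈ 0.4780.
Arc elasticity E = %ΔQ/%Δp ≈ -0.2428/0.4780 ≈ -0.508.
|E| < 1: demand is inelastic over this range.

-0.508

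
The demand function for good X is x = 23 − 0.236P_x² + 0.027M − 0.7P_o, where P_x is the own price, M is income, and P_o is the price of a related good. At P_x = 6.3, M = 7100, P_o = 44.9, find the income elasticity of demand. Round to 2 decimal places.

1.10

Substituting, x = 23 − 0.236(6.3)² + 0.027(7100) − 0.7(44.9) = 23 − 9.3668 + 191.7 − 31.43 = 173.9032.
∂x/∂M = +0.027, so E_I = 0.027·(7100/173.9032) ≈ 1.10.
E_I > 1: normal good (luxury).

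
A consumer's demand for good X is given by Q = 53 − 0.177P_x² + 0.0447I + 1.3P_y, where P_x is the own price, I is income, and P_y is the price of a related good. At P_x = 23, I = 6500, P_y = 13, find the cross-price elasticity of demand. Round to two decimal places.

0.06

First evaluate Q: 53 − 0.177(23)² + 0.0447(6500) + 1.3(13) = 53 − 93.633 + 290.55 + 16.9 = 266.817.
∂Q/∂P_y = +1.3, so E_xy = 1.3·(13/266.817) ≈ 0.06.
E_xy > 0: the goods are substitutes.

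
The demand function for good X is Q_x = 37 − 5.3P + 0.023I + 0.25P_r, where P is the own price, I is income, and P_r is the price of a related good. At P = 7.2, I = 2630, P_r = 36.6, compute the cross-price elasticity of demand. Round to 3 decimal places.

0.134

At the given point, Q_x = 37 − 5.3(7.2) + 0.023(2630) + 0.25(36.6) = 37 − 38.16 + 60.49 + 9.15 = 68.48.
∂Q_x/∂P_r = +0.25, so E_xy = 0.25·(36.6/68.48) ≈ 0.134.
E_xy > 0: the goods are substitutes.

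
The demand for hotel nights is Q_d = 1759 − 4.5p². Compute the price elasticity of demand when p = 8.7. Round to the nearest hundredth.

At p = 8.7, Q_d = 1418.395.
dQ_d/dp = −2·4.5·p = −78.3.
Point elasticity E = (dQ_d/dp)·(p/Q_d) = -78.3 × 8.7/1418.395 ≈ -0.48.
|E| < 1, so demand is inelastic at this price.

-0.48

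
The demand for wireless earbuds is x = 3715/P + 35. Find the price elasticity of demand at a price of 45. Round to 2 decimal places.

At P = 45, x = 117.5556.
dx/dP = −3715/P² = −1.8346.
Point elasticity E = (dx/dP)·(P/x) = -1.8346 × 45/117.5556 ≈ -0.70.
|E| < 1, so demand is inelastic at this price.

-0.70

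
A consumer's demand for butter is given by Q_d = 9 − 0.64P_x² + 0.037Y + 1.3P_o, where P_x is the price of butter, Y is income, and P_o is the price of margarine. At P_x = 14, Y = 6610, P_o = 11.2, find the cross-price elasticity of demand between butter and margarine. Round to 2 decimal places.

0.10

At the given point, Q_d = 9 − 0.64(14)² + 0.037(6610) + 1.3(11.2) = 9 − 125.44 + 244.57 + 14.56 = 142.69.
∂Q_d/∂P_o = +1.3, so E_xy = 1.3·(11.2/142.69) ≈ 0.10.
E_xy > 0: the goods are substitutes.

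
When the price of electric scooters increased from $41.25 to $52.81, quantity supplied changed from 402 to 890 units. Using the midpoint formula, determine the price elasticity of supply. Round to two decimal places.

3.07

%Δq = (890 − 402)/[(402 + 890)/2] = 488/646 ≈ 0.7554.
%ΔP = (52.81 − 41.25)/[(41.25 + 52.81)/2] = 11.56/47.03 ≈ 0.2458.
Arc elasticity E = %Δq/%ΔP ≈ 0.7554/0.2458 ≈ 3.07.
|E| > 1: supply is elastic over this range.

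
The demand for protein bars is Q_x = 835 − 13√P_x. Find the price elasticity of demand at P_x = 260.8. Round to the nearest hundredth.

At P_x = 260.8, Q_x = 625.0591.
dQ_x/dP_x = −13/(2√P_x) = −13/(2·16.1493).
Point elasticity E = (dQ_x/dP_x)·(P_x/Q_x) = -0.4025 × 260.8/625.0591 ≈ -0.17.
|E| < 1, so demand is inelastic at this price.

-0.17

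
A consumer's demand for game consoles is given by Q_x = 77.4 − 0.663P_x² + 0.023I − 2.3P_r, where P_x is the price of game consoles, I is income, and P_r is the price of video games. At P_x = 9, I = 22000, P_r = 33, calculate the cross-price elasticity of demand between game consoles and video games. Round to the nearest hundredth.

-0.17

Evaluating quantity at (P_x, I, P_r) gives Q_x = 77.4 − 0.663(9)² + 0.023(22000) − 2.3(33) = 77.4 − 53.703 + 506 − 75.9 = 453.797.
∂Q_x/∂P_r = −2.3, so E_xy = -2.3·(33/453.797) ≈ -0.17.
E_xy < 0: the goods are complements.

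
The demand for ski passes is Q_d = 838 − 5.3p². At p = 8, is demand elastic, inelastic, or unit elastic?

At p = 8, Q_d = 498.8.
dQ_d/dp = −2·5.3·p = −84.8.
Point elasticity E = (dQ_d/dp)·(p/Q_d) = -84.8 × 8/498.8 ≈ -1.360.
|E| ≈ 1.360 > 1, so demand is elastic.

elastic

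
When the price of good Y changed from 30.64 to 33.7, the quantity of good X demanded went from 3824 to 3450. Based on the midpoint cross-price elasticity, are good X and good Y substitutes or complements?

complements

%ΔQ_x = (3450 − 3824)/[(3824+3450)/2] = -374/3637 ≈ -0.1028.
%ΔP_y = (33.7 − 30.64)/[(30.64+33.7)/2] ≈ 0.0951.
E_xy = -0.1028/0.0951 ≈ -1.081.
E_xy < 0, so the goods are complements.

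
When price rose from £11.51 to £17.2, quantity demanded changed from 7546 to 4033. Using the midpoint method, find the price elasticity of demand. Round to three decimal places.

-1.531

%ΔQ = (4033 − 7546)/[(7546 + 4033)/2] = -3513/5789.5 ≈ -0.6068.
%Δp = (17.2 − 11.51)/[(11.51 + 17.2)/2] = 5.69/14.355 ≈ 0.3964.
Arc elasticity E = %ΔQ/%Δp ≈ -0.6068/0.3964 ≈ -1.531.
|E| > 1: demand is elastic over this range.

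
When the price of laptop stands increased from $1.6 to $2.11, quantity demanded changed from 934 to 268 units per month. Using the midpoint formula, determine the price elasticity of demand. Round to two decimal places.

%ΔQ = (268 − 934)/[(934 + 268)/2] = -666/601 ≈ -1.1082.
%ΔP = (2.11 − 1.6)/[(1.6 + 2.11)/2] = 0.51/1.855 ≈ 0.2749.
Arc elasticity E = %ΔQ/%ΔP ≈ -1.1082/0.2749 ≈ -4.03.
|E| > 1: demand is elastic over this range.

-4.03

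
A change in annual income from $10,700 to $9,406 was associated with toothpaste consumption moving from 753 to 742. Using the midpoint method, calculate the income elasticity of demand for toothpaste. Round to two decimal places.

0.11

%ΔQ = (742 − 753)/[(753+742)/2] = -11/747.5 ≈ -0.0147.
%ΔM = (9,406 − 10,700)/[(10,700+9,406)/2] = -1294/10053 ≈ -0.1287.
E_I = %ΔQ/%ΔM ≈ 0.11.
E_I ∈ (0,1): normal good (necessity).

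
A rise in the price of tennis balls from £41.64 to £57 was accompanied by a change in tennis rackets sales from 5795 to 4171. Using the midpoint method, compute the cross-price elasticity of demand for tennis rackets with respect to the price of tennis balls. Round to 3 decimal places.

%ΔQ_x = (4171 − 5795)/[(5795+4171)/2] = -1624/4983 ≈ -0.3259.
%ΔP_y = (57 − 41.64)/[(41.64+57)/2] ≈ 0.3114.
E_xy = -0.3259/0.3114 ≈ -1.046.
E_xy < 0, so tennis rackets and tennis balls are complements.

-1.046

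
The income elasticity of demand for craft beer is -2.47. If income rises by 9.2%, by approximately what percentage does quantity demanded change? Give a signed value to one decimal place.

%ΔQ ≈ E × %ΔI = (-2.47) × (9.2%) ≈ -22.7%.

-22.7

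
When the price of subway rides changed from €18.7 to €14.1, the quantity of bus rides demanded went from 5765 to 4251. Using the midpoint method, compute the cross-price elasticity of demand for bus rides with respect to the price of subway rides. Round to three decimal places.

1.078

%ΔQ_x = (4251 − 5765)/[(5765+4251)/2] = -1514/5008 ≈ -0.3023.
%ΔP_y = (14.1 − 18.7)/[(18.7+14.1)/2] ≈ -0.2805.
E_xy = -0.3023/-0.2805 ≈ 1.078.
E_xy > 0, so bus rides and subway rides are substitutes.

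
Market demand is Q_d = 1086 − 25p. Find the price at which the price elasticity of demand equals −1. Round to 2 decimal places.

21.72

For linear demand Q_d = a − bp, E = −bp/(a − bp). |E| = 1 ⇒ bp = a − bp ⇒ p = a/(2b).
p = 1086/(2·25) = 21.72.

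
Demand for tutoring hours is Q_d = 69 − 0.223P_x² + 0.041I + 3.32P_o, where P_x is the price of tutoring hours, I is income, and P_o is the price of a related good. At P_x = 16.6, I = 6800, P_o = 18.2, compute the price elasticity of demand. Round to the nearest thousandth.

-0.354

Evaluating quantity at (P_x, I, P_o) gives Q_d = 69 − 0.223(16.6)² + 0.041(6800) + 3.32(18.2) = 69 − 61.4499 + 278.8 + 60.424 = 346.7741.
∂Q_d/∂P_x = −2·0.223·P_x = -7.4036, so E_p = -7.4036·(16.6/346.7741) ≈ -0.354.
|E_p| < 1: demand is inelastic.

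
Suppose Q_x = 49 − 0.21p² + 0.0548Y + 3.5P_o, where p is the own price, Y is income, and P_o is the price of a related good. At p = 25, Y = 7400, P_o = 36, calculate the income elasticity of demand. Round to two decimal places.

First evaluate Q_x: 49 − 0.21(25)² + 0.0548(7400) + 3.5(36) = 49 − 131.25 + 405.52 + 126 = 449.27.
∂Q_x/∂Y = +0.0548, so E_I = 0.0548·(7400/449.27) ≈ 0.90.
E_I ∈ (0,1): normal good (necessity).

0.90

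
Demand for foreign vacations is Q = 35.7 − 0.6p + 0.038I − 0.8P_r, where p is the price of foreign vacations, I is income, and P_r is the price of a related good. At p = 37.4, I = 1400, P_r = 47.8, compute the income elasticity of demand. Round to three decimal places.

1.885

Evaluating quantity at (p, I, P_r) gives Q = 35.7 − 0.6(37.4) + 0.038(1400) − 0.8(47.8) = 35.7 − 22.44 + 53.2 − 38.24 = 28.22.
∂Q/∂I = +0.038, so E_I = 0.038·(1400/28.22) ≈ 1.885.
E_I > 1: normal good (luxury).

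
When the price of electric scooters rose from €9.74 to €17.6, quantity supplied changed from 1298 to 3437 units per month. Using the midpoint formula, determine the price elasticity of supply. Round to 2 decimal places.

1.57

%ΔQ = (3437 − 1298)/[(1298 + 3437)/2] = 2139/2367.5 ≈ 0.9035.
%ΔP = (17.6 − 9.74)/[(9.74 + 17.6)/2] = 7.86/13.67 ≈ 0.5750.
Arc elasticity E = %ΔQ/%ΔP ≈ 0.9035/0.5750 ≈ 1.57.
|E| > 1: supply is elastic over this range.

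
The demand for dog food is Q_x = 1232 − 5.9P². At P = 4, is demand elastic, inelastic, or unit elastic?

At P = 4, Q_x = 1137.6.
dQ_x/dP = −2·5.9·P = −47.2.
Point elasticity E = (dQ_x/dP)·(P/Q_x) = -47.2 × 4/1137.6 ≈ -0.166.
|E| ≈ 0.166 < 1, so demand is inelastic.

inelastic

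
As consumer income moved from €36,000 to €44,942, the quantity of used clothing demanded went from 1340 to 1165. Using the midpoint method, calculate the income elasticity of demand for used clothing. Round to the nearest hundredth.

%ΔQ = (1165 − 1340)/[(1340+1165)/2] = -175/1252.5 ≈ -0.1397.
%ΔY = (44,942 − 36,000)/[(36,000+44,942)/2] = 8942/40471 ≈ 0.2209.
E_I = %ΔQ/%ΔY ≈ -0.63.
E_I < 0: inferior good.

-0.63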